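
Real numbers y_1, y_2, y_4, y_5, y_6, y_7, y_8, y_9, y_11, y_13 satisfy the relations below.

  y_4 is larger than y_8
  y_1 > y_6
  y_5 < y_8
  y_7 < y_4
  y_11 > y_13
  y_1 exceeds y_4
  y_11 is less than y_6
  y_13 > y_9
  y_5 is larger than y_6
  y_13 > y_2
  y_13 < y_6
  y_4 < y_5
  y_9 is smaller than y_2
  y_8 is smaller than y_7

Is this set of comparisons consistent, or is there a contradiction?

Chaining the given relations yields y_5 < y_8 < y_7 < y_4, so y_5 < y_4. But one relation states y_4 < y_5. These cannot both hold.

inconsistent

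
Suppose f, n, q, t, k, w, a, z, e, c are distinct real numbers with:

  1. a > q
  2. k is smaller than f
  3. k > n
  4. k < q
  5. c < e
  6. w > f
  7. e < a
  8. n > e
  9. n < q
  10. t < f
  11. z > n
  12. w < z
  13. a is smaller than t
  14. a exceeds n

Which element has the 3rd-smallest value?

Chaining the given pairs: c < e < n < k < q < a < t < f < w < z.
Counting 3 from the smallest end gives n.

n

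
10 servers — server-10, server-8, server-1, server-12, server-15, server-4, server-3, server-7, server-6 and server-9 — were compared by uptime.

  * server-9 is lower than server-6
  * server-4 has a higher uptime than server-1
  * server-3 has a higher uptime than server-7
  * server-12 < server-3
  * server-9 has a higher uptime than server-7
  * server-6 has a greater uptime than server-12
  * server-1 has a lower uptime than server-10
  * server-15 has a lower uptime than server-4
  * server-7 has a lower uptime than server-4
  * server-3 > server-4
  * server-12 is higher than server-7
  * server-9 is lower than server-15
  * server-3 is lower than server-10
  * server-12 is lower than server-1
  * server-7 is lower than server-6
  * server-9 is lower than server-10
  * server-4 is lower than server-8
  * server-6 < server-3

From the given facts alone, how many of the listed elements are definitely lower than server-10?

The elements the relations force below server-10 are server-7, server-12, server-9, server-1, server-15, server-6, server-4, server-3 — no chain reaches any other.
That is 8.

8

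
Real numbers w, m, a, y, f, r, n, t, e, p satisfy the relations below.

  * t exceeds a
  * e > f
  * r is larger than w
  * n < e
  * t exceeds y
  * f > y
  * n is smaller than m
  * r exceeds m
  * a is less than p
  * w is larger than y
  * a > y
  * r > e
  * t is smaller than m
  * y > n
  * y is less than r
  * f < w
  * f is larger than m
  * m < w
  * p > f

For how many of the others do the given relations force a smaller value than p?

Directly below p: a, f.
One step further: y, m (4 so far).
One step further: n, t (6 so far).
Nothing else is reachable below p; 6 in all.

6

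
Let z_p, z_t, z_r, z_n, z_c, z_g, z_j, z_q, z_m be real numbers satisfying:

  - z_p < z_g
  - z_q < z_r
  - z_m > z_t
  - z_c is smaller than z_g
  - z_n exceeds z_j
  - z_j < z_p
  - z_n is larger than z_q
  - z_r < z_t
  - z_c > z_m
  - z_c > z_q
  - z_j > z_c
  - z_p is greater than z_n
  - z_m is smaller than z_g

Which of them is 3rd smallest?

The consecutive relations fix a unique order: z_q < z_r < z_t < z_m < z_c < z_j < z_n < z_p < z_g.
The 3rd smallest is z_t.

z_t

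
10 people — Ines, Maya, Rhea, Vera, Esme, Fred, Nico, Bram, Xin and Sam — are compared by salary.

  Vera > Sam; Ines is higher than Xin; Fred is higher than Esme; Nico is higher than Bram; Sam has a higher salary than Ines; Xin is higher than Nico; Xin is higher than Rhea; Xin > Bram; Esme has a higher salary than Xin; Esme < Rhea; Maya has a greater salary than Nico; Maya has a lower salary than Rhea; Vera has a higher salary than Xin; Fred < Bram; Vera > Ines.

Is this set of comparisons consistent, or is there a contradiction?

Chaining the given relations yields Esme < Fred < Bram < Nico < Maya < Rhea < Xin, so Esme < Xin. But one relation states Xin < Esme. These cannot both hold.

inconsistent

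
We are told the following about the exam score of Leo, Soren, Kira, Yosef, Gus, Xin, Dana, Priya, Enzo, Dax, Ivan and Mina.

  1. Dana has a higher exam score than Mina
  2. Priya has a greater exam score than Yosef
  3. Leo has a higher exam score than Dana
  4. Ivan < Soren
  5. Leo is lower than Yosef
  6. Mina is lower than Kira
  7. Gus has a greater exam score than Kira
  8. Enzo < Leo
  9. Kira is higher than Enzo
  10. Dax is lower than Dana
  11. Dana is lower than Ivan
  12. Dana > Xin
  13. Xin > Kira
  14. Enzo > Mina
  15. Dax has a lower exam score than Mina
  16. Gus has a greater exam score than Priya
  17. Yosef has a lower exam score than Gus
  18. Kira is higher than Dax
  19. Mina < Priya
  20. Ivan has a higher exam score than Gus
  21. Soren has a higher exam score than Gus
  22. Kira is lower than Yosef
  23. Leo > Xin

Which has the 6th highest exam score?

Leo

The consecutive relations fix a unique order: Dax < Mina < Enzo < Kira < Xin < Dana < Leo < Yosef < Priya < Gus < Ivan < Soren.
Counting 6 from the largest end gives Leo.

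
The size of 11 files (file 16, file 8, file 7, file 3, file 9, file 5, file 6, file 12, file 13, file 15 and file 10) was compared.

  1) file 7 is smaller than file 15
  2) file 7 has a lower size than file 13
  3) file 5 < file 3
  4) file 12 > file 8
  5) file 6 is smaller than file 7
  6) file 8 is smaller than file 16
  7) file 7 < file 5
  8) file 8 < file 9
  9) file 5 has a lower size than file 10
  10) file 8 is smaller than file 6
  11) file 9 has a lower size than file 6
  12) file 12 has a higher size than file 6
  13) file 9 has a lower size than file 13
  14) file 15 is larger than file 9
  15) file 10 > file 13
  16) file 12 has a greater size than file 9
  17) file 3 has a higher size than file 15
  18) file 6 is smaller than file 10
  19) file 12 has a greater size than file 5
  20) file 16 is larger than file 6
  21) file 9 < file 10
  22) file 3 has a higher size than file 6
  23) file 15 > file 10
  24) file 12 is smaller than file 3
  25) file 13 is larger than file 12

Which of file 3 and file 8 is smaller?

file 8

file 8 < file 9 < file 6 < file 7 < file 5 < file 12 < file 13 < file 10 < file 15 < file 3, by transitivity through file 9, file 6, file 7, file 5, file 12, file 13, file 10, file 15.
So file 8 < file 3; file 8 is the smaller of the two.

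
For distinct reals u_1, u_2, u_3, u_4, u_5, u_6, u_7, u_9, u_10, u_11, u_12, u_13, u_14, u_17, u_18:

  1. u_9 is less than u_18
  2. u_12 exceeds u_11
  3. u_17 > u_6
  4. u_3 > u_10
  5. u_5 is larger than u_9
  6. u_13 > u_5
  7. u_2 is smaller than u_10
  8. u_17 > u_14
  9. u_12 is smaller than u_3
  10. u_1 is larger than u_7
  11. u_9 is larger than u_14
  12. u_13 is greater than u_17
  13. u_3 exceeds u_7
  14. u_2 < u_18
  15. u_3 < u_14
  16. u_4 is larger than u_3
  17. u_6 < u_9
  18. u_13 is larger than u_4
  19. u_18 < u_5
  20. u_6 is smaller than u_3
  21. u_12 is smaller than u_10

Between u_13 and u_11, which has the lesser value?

u_11

Chaining the given relations: u_11 < u_12 < u_10 < u_3 < u_14 < u_9 < u_18 < u_5 < u_13.
So u_11 < u_13; u_11 is the smaller of the two.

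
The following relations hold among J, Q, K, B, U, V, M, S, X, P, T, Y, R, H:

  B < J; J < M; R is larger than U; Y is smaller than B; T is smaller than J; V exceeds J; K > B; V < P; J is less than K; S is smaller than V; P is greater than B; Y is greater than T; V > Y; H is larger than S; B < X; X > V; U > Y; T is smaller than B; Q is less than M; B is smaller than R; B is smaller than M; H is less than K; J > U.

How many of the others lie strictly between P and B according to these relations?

2

Chaining upward from B reaches: J, V, R, X, M, K.
Chaining downward from P reaches: T, Y, U, S, J, V.
Strictly between B and P are those in both lists: J, V — 2 elements.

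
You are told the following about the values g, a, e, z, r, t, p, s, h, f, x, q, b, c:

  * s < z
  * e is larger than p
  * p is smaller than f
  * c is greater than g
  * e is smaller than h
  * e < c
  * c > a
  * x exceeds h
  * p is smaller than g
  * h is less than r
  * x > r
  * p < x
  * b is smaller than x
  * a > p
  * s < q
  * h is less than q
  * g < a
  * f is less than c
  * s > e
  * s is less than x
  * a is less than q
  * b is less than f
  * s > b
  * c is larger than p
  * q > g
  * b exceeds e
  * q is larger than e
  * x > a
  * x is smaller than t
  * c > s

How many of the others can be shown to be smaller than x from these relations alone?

From x the given relations immediately reach p, b, s, h, a, r.
From those, e, g — 8 in total.
Nothing else is reachable below x; 8 in all.

8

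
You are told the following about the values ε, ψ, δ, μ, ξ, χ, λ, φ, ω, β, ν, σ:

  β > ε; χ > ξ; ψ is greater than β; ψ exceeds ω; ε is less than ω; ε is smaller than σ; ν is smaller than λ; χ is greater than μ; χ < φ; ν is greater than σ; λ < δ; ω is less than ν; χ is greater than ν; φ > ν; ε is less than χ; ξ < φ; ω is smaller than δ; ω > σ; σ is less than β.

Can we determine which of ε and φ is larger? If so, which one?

Link the given pairs in sequence: ε < σ; σ < ω; ω < ν; ν < χ; χ < φ.
Together: ε < σ < ω < ν < χ < φ.
So φ is larger.

φ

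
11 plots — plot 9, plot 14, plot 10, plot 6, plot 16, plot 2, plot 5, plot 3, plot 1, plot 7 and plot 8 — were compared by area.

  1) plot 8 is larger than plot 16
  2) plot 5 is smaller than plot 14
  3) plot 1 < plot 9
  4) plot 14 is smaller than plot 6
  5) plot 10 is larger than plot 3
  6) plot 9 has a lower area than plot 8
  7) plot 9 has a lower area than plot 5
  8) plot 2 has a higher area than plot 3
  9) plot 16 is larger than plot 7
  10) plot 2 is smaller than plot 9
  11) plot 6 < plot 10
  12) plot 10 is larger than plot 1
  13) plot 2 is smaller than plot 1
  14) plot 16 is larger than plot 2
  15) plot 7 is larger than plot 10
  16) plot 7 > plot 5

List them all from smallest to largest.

plot 3 < plot 2 < plot 1 < plot 9 < plot 5 < plot 14 < plot 6 < plot 10 < plot 7 < plot 16 < plot 8

Each adjacent pair is fixed by a given relation: plot 3 < plot 2; plot 2 < plot 1; plot 1 < plot 9; plot 9 < plot 5; plot 5 < plot 14; plot 14 < plot 6; plot 6 < plot 10; plot 10 < plot 7; plot 7 < plot 16; plot 16 < plot 8. Chaining them end to end gives the full order.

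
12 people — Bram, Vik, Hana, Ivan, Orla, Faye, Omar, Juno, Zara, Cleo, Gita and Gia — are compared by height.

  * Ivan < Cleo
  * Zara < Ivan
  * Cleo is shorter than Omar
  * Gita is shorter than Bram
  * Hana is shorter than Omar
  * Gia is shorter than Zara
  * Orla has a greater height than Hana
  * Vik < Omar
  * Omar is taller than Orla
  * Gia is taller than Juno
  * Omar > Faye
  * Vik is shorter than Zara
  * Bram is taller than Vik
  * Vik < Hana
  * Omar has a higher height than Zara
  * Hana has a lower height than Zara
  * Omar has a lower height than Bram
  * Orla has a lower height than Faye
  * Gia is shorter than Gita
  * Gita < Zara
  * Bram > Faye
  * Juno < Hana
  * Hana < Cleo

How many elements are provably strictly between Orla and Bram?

The relations place Orla below Bram. An element lies strictly between them when it is forced above Orla and also forced below Bram.
Above Orla: {Faye, Omar}. Below Bram: {Vik, Juno, Hana, Gia, Gita, Zara, Ivan, Cleo, Faye, Omar}.
Intersection: {Faye, Omar} — 2.

2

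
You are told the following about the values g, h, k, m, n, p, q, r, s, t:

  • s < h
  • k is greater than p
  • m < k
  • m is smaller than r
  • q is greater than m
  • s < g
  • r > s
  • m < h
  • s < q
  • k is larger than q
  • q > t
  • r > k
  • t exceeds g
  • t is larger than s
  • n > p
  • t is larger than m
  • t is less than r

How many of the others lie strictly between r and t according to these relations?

Chaining upward from t reaches: q, k.
Chaining downward from r reaches: m, p, s, g, q, k.
Strictly between t and r are those in both lists: q, k — 2 elements.

2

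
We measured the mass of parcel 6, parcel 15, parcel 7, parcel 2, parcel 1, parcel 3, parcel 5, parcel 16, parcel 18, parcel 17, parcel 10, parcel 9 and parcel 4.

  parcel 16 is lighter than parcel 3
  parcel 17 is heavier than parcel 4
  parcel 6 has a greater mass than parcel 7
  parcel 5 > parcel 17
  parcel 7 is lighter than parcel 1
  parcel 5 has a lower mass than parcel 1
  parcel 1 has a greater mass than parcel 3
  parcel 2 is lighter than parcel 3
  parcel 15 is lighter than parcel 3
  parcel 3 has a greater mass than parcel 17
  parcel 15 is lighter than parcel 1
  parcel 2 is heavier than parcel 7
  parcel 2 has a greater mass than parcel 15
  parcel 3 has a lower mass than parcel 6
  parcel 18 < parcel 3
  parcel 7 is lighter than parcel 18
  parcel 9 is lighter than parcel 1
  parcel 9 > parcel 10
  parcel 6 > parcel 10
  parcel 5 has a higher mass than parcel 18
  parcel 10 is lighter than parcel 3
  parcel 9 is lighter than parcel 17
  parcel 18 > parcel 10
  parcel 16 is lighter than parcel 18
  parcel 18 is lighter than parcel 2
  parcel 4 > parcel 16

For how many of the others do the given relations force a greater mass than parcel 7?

The elements the relations force above parcel 7 are parcel 18, parcel 2, parcel 5, parcel 3, parcel 6, parcel 1 — no chain reaches any other.
That is 6.

6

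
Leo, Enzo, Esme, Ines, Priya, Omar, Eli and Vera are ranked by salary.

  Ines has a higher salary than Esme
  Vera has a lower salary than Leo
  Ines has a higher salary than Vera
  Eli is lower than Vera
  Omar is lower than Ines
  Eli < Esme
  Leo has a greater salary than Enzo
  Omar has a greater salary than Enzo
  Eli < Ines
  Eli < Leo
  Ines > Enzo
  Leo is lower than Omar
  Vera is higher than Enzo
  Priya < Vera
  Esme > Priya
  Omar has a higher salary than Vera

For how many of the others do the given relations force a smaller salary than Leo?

From Leo the given relations immediately reach Eli, Enzo, Vera.
From those, Priya — 4 in total.
No other element is forced below Leo by the given relations, so the count is 4.

4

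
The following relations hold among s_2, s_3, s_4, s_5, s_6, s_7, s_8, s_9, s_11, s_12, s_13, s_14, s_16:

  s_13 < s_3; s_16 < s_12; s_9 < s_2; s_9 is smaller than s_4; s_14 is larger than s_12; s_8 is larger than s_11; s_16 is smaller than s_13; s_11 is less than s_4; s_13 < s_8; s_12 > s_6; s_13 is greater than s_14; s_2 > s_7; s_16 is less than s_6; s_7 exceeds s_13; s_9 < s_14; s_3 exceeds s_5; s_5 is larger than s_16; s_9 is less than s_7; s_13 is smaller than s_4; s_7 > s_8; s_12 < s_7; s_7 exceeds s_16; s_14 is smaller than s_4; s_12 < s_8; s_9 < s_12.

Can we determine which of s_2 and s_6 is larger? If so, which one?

s_2

s_6 < s_12 < s_14 < s_13 < s_8 < s_7 < s_2, by transitivity through s_12, s_14, s_13, s_8, s_7.
So s_2 is larger.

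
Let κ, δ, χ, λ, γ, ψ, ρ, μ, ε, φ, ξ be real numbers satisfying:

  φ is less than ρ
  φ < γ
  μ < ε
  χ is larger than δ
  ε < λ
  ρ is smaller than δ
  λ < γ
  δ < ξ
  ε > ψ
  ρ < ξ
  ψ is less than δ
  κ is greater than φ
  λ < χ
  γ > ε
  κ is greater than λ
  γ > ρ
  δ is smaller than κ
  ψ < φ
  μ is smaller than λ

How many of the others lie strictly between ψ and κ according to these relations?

5

Chaining upward from ψ reaches: φ, ε, ρ, λ, δ, γ, χ, ξ.
Chaining downward from κ reaches: φ, μ, ε, ρ, λ, δ.
Strictly between ψ and κ are those in both lists: φ, ε, ρ, λ, δ — 5 elements.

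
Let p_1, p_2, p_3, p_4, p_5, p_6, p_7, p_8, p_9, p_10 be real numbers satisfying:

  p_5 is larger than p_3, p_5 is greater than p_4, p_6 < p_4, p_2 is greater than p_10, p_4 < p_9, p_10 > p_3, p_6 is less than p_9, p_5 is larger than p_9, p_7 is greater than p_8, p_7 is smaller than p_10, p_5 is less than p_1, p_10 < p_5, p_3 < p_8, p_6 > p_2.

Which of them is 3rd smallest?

The consecutive relations fix a unique order: p_3 < p_8 < p_7 < p_10 < p_2 < p_6 < p_4 < p_9 < p_5 < p_1.
The 3rd smallest is p_7.

p_7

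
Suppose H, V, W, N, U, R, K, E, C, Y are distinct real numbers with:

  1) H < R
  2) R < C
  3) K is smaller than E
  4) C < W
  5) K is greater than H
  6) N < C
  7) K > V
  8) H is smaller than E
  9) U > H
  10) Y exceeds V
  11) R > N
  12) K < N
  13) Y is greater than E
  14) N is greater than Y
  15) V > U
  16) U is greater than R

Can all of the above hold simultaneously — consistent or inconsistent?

Chaining the given relations yields U < V < K < E < Y < N < R, so U < R. But one relation states R < U. These cannot both hold.

inconsistent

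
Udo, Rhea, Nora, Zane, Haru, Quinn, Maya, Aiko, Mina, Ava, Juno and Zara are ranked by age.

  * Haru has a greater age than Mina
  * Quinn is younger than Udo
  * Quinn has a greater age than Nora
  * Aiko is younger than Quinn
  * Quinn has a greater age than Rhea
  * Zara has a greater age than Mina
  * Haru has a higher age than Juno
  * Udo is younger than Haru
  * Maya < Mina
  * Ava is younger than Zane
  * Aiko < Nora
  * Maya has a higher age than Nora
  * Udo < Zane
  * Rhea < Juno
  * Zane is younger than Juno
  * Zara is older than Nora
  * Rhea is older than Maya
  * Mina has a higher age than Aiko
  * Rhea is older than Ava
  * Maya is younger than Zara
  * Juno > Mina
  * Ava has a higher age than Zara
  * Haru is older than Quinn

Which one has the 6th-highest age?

Rhea

Piecing the relations together gives one ordering: Aiko < Nora < Maya < Mina < Zara < Ava < Rhea < Quinn < Udo < Zane < Juno < Haru.
The 6th largest is Rhea.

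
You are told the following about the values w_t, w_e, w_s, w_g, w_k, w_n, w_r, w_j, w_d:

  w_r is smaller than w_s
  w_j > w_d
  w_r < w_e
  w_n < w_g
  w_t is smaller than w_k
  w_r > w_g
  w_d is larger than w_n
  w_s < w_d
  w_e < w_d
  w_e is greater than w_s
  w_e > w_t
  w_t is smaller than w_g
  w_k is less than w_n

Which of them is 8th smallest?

w_d

Piecing the relations together gives one ordering: w_t < w_k < w_n < w_g < w_r < w_s < w_e < w_d < w_j.
Counting 8 from the smallest end gives w_d.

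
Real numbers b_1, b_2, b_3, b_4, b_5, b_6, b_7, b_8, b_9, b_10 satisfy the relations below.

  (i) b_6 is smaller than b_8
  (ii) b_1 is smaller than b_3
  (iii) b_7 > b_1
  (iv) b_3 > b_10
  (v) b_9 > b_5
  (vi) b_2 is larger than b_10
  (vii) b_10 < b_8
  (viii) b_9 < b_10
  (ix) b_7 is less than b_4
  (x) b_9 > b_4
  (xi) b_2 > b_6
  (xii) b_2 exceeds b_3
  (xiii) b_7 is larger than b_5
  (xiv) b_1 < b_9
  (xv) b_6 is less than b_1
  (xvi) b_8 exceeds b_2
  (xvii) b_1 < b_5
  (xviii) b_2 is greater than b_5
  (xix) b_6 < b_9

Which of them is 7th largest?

The consecutive relations fix a unique order: b_6 < b_1 < b_5 < b_7 < b_4 < b_9 < b_10 < b_3 < b_2 < b_8.
The 7th largest is b_7.

b_7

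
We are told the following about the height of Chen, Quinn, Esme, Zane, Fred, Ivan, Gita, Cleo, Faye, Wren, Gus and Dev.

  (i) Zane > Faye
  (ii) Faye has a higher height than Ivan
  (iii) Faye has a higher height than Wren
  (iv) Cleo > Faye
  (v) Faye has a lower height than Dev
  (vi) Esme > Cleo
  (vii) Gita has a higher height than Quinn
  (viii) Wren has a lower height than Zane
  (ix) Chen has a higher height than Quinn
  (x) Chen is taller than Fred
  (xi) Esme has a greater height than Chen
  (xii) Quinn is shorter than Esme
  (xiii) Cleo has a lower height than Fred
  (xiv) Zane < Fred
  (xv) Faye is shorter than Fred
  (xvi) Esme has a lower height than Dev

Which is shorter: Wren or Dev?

Wren < Faye and Faye < Cleo give Wren < Cleo.
With Cleo < Fred: Wren < Faye < Cleo < Fred.
Then Fred < Chen extends the chain to Chen.
With Chen < Esme: Wren < Faye < Cleo < Fred < Chen < Esme.
With Esme < Dev: Wren < Faye < Cleo < Fred < Chen < Esme < Dev.
So Wren < Dev; Wren is the shorter of the two.

Wren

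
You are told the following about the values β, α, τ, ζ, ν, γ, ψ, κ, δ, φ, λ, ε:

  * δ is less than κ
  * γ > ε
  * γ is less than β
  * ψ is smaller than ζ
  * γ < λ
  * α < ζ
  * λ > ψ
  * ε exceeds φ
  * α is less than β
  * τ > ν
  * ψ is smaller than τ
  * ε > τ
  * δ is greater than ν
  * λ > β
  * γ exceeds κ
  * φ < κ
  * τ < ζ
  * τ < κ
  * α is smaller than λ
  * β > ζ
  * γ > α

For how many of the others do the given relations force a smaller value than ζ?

4

The elements the relations force below ζ are ν, α, ψ, τ — no chain reaches any other.
That is 4.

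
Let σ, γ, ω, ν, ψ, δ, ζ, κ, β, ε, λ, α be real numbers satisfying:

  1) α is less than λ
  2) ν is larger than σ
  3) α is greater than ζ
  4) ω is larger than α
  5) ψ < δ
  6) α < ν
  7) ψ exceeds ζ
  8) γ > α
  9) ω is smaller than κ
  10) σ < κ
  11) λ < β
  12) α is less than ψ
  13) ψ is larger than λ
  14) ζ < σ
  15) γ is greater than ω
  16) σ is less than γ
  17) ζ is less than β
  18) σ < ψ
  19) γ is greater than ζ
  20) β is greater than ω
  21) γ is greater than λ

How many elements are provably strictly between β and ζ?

Chaining upward from ζ reaches: α, λ, ω, σ, ν, ψ, κ, δ, γ.
Chaining downward from β reaches: α, λ, ω.
Strictly between ζ and β are those in both lists: α, λ, ω — 3 elements.

3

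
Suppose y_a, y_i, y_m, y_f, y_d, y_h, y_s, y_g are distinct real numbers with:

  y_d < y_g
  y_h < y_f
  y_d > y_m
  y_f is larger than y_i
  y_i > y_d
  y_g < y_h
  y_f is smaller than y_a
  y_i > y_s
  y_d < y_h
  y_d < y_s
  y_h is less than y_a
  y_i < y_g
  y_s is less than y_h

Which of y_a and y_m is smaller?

y_m

Following the relations from y_m: y_m < y_d < y_s < y_i < y_g < y_h < y_f < y_a.
So y_m < y_a; y_m is the smaller of the two.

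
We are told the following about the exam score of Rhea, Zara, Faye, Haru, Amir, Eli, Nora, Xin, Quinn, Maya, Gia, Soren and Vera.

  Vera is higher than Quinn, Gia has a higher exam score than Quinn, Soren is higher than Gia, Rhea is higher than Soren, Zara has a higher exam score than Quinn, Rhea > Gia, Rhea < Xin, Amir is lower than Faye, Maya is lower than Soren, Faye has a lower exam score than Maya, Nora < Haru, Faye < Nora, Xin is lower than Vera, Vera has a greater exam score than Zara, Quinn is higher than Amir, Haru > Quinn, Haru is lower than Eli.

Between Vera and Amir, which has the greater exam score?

Link the given pairs in sequence: Amir < Faye; Faye < Maya; Maya < Soren; Soren < Rhea; Rhea < Xin; Xin < Vera.
Chaining these gives Amir < Faye < Maya < Soren < Rhea < Xin < Vera.
So Amir < Vera; Vera is the higher of the two.

Vera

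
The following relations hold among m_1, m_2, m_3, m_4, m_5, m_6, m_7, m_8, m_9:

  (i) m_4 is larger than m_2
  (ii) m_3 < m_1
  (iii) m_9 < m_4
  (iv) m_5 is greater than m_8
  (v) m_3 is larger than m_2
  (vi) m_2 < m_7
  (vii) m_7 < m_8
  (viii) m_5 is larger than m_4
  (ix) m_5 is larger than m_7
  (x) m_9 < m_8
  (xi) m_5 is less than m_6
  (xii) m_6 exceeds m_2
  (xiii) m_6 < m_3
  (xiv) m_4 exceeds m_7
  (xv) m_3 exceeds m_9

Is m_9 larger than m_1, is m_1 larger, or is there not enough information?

m_1

Following the relations from m_9: m_9 < m_8 < m_5 < m_6 < m_3 < m_1.
So m_1 is larger.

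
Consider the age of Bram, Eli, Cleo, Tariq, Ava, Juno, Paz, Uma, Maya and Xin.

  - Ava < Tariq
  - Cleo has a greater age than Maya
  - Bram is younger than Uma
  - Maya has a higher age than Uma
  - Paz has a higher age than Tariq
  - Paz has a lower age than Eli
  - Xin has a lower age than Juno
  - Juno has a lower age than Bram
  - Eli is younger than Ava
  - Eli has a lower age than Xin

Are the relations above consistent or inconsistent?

We have Eli < Ava stated directly, yet also Ava < Tariq < Paz < Eli by chaining the others — so Ava < Eli. Contradiction.

inconsistent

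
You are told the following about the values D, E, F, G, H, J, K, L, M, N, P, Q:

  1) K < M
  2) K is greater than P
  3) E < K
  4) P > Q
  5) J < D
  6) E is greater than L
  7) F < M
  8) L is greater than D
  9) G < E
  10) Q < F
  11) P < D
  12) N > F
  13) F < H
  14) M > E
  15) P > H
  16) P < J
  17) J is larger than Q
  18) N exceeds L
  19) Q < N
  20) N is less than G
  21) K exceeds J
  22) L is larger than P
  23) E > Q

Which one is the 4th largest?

The consecutive relations fix a unique order: Q < F < H < P < J < D < L < N < G < E < K < M.
The 4th largest is G.

G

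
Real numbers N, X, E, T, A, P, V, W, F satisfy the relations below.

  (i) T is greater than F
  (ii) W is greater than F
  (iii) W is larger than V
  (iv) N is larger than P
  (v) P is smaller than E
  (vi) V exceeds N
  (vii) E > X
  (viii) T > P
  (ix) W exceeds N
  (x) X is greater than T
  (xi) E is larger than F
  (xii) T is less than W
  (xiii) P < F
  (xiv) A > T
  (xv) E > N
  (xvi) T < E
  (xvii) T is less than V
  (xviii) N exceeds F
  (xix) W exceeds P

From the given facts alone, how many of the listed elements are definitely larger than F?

Directly above F: T, N, E, W.
One step further: X, A, V (7 so far).
No other element is forced above F by the given relations, so the count is 7.

7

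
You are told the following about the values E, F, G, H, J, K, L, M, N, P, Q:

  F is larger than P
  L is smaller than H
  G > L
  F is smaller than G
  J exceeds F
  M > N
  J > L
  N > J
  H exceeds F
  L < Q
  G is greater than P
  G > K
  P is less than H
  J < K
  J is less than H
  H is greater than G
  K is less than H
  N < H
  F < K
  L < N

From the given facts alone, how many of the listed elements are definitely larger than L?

7

The elements the relations force above L are J, K, G, N, Q, M, H — no chain reaches any other.
That is 7.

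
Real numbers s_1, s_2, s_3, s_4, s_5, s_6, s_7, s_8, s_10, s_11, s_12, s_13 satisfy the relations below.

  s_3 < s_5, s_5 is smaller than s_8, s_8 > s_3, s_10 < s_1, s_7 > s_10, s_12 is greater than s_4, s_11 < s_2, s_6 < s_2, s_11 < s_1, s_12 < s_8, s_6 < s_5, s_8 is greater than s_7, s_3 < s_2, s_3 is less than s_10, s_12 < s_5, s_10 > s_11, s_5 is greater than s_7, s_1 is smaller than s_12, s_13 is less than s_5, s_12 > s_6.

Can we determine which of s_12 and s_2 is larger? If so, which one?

Following every chain through s_12: above s_12 we get s_5, s_8; below s_12 we get s_3, s_11, s_10, s_6, s_4, s_1.
s_2 is not reached, and no chain runs the other way from s_2 to s_12.
So the given relations leave the order of s_12 and s_2 undetermined.

undetermined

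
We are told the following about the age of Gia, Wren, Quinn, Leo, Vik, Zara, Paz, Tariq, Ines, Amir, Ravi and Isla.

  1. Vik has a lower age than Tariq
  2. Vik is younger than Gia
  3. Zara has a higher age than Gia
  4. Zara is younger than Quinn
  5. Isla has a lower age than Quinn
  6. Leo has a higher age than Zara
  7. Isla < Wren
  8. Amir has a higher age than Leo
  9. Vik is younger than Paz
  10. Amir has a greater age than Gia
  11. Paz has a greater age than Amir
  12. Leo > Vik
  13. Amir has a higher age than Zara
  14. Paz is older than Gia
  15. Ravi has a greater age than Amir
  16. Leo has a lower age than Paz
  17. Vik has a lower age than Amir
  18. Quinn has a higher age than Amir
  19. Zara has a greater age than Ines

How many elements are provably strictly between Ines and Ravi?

3

Chaining upward from Ines reaches: Zara, Leo, Amir, Quinn, Paz.
Chaining downward from Ravi reaches: Vik, Gia, Zara, Leo, Amir.
Strictly between Ines and Ravi are those in both lists: Zara, Leo, Amir — 3 elements.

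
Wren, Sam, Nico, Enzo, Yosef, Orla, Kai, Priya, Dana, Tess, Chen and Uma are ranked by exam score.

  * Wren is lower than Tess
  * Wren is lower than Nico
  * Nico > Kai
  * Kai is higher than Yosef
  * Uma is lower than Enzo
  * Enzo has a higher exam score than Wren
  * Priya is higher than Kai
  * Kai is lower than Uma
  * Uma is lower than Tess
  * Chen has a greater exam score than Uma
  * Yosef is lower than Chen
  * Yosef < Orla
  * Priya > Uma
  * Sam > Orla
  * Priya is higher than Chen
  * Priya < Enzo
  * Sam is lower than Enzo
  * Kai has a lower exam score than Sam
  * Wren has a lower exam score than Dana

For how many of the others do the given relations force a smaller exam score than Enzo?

8

Directly below Enzo: Wren, Uma, Sam, Priya.
One step further: Kai, Orla, Chen (7 so far).
One step further: Yosef (8 so far).
Nothing else is reachable below Enzo; 8 in all.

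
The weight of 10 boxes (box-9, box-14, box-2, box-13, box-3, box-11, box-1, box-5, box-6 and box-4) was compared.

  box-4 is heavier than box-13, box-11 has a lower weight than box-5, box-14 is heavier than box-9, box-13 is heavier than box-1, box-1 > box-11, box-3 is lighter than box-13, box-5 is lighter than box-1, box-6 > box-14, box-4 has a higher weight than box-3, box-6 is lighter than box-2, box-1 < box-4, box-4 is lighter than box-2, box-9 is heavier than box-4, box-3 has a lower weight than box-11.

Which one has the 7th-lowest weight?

box-9

Chaining the given pairs: box-3 < box-11 < box-5 < box-1 < box-13 < box-4 < box-9 < box-14 < box-6 < box-2.
The 7th smallest is box-9.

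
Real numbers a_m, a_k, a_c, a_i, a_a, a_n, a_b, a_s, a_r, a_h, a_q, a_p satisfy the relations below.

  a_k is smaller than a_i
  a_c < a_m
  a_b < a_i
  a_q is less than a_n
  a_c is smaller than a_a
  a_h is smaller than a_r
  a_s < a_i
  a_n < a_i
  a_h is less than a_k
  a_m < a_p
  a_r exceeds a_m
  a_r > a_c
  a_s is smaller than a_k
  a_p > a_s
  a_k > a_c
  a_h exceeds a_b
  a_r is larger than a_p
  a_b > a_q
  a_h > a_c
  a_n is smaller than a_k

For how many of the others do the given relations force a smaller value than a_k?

Directly below a_k: a_c, a_s, a_n, a_h.
One step further: a_q, a_b (6 so far).
Nothing else is reachable below a_k; 6 in all.

6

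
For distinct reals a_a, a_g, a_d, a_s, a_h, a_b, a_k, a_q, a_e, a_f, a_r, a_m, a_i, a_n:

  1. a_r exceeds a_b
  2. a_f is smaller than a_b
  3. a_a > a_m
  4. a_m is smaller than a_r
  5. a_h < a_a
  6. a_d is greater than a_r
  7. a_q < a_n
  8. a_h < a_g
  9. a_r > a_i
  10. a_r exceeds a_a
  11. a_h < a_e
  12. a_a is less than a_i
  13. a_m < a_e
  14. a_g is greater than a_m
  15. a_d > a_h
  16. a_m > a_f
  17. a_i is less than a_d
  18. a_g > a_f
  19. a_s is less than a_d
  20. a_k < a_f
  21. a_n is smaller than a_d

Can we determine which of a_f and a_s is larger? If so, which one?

Following every chain through a_f: above a_f we get a_m, a_b, a_a, a_i, a_r, a_d, a_e, a_g; below a_f we get a_k.
a_s is not reached, and no chain runs the other way from a_s to a_f.
So the given relations leave the order of a_f and a_s undetermined.

undetermined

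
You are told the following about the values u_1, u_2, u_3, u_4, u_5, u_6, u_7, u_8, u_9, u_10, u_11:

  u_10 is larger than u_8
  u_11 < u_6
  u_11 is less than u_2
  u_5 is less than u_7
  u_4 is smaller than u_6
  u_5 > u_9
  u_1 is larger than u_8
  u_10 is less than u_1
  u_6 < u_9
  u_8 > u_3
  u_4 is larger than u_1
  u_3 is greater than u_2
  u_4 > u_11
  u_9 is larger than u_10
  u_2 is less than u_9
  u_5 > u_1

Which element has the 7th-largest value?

Piecing the relations together gives one ordering: u_11 < u_2 < u_3 < u_8 < u_10 < u_1 < u_4 < u_6 < u_9 < u_5 < u_7.
The 7th largest is u_10.

u_10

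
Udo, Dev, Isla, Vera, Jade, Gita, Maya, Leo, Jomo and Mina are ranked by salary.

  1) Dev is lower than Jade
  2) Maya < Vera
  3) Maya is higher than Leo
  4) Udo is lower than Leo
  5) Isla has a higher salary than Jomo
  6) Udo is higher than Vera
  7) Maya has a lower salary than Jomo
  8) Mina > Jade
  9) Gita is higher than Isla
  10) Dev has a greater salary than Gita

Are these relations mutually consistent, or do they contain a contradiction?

Chaining the given relations yields Vera < Udo < Leo < Maya, so Vera < Maya. But one relation states Maya < Vera. These cannot both hold.

inconsistent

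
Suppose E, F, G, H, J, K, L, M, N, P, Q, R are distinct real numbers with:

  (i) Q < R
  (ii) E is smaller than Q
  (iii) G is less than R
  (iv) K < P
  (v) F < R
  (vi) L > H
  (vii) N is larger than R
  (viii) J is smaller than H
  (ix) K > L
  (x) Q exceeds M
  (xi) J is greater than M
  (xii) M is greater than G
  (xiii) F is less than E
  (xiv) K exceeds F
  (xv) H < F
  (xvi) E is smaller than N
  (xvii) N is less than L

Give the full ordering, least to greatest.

G < M < J < H < F < E < Q < R < N < L < K < P

Nothing is placed below G, so it is least; from there G < M; M < J; J < H; H < F; F < E; E < Q; Q < R; R < N; N < L; L < K; K < P, each given directly.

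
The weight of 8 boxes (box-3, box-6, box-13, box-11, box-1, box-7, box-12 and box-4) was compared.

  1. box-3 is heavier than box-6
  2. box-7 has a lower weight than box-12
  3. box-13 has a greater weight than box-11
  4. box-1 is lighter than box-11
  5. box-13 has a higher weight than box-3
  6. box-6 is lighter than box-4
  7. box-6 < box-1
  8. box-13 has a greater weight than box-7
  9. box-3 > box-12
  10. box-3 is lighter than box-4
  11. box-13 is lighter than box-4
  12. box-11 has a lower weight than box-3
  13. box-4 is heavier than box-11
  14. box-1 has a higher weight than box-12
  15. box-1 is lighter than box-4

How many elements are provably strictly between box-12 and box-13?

Chaining upward from box-12 reaches: box-1, box-11, box-3, box-4.
Chaining downward from box-13 reaches: box-7, box-6, box-1, box-11, box-3.
Strictly between box-12 and box-13 are those in both lists: box-1, box-11, box-3 — 3 elements.

3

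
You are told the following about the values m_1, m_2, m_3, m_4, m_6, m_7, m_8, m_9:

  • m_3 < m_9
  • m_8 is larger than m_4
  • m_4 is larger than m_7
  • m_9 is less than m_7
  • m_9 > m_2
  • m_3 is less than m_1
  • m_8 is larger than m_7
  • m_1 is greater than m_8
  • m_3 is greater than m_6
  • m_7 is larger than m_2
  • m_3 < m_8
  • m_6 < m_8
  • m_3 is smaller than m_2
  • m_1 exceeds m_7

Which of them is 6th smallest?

The consecutive relations fix a unique order: m_6 < m_3 < m_2 < m_9 < m_7 < m_4 < m_8 < m_1.
Counting 6 from the smallest end gives m_4.

m_4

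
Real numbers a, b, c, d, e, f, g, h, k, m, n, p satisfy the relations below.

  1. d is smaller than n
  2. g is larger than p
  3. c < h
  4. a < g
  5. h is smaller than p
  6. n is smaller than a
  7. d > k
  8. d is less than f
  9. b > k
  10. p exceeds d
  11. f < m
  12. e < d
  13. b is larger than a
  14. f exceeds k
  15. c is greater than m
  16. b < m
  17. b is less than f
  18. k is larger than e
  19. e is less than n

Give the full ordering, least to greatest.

e < k < d < n < a < b < f < m < c < h < p < g

Nothing is placed below e, so it is least; from there e < k; k < d; d < n; n < a; a < b; b < f; f < m; m < c; c < h; h < p; p < g, each given directly.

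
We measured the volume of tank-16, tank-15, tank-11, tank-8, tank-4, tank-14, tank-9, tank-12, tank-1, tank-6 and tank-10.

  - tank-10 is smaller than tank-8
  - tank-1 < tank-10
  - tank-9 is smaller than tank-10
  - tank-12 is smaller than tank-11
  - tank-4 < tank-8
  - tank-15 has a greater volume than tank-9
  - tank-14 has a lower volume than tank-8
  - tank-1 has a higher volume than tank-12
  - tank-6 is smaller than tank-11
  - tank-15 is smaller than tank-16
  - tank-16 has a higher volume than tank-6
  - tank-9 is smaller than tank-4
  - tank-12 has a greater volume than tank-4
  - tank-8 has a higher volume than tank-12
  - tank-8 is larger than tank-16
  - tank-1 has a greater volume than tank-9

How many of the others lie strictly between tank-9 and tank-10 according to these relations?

Chaining upward from tank-9 reaches: tank-4, tank-12, tank-11, tank-1, tank-15, tank-16, tank-8.
Chaining downward from tank-10 reaches: tank-4, tank-12, tank-1.
Strictly between tank-9 and tank-10 are those in both lists: tank-4, tank-12, tank-1 — 3 elements.

3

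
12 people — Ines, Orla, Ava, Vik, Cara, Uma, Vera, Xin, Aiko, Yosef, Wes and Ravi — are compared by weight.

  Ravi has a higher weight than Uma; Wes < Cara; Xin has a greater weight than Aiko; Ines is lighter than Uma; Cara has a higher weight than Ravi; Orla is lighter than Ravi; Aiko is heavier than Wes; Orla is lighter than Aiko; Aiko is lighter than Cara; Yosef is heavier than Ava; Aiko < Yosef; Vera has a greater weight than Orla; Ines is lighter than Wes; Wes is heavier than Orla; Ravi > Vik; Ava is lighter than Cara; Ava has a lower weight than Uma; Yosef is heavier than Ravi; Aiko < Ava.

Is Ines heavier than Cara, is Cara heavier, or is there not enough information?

Cara

The relevant relations are Ines < Wes; Wes < Aiko; Aiko < Ava; Ava < Uma; Uma < Ravi; Ravi < Cara.
Together: Ines < Wes < Aiko < Ava < Uma < Ravi < Cara.
So Cara is heavier.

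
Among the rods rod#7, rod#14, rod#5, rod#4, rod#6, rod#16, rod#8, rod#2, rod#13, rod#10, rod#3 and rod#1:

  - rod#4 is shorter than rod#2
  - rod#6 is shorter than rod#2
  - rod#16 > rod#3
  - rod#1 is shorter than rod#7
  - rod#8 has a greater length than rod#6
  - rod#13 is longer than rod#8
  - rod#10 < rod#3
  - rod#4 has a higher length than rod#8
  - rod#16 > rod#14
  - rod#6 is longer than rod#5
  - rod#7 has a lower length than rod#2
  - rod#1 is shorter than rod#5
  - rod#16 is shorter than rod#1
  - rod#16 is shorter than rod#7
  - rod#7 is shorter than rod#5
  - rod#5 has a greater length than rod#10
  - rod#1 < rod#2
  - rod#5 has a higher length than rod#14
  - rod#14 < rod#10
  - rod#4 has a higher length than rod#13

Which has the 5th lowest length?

rod#1

Chaining the given pairs: rod#14 < rod#10 < rod#3 < rod#16 < rod#1 < rod#7 < rod#5 < rod#6 < rod#8 < rod#13 < rod#4 < rod#2.
Counting 5 from the smallest end gives rod#1.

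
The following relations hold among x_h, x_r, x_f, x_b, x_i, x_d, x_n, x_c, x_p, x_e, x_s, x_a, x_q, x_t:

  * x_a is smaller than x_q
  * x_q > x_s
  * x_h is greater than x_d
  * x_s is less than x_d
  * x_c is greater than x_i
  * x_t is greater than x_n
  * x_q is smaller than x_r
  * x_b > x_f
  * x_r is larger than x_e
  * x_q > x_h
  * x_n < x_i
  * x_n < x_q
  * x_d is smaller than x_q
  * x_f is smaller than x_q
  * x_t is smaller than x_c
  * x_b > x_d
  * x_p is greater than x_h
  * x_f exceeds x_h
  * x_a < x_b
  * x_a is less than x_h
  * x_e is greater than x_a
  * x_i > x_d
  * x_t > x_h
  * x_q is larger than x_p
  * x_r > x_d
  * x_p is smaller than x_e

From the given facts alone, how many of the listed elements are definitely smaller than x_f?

4

The elements the relations force below x_f are x_s, x_d, x_a, x_h — no chain reaches any other.
That is 4.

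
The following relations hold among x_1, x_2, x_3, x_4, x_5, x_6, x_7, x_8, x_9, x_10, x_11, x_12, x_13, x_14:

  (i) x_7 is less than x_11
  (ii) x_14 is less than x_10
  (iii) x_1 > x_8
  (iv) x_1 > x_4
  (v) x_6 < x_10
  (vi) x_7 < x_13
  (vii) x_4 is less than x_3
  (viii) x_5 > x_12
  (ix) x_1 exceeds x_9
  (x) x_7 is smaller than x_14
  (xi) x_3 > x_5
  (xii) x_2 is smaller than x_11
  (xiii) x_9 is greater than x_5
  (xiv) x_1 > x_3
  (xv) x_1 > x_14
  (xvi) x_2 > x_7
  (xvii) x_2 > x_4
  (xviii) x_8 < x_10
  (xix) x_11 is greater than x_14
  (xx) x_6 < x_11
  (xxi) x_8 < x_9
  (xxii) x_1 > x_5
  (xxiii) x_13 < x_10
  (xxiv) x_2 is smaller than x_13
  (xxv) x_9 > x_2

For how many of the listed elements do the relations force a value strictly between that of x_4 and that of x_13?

1

Chaining upward from x_4 reaches: x_2, x_9, x_11, x_10, x_3, x_1.
Chaining downward from x_13 reaches: x_7, x_2.
Strictly between x_4 and x_13 are those in both lists: x_2 — 1 element.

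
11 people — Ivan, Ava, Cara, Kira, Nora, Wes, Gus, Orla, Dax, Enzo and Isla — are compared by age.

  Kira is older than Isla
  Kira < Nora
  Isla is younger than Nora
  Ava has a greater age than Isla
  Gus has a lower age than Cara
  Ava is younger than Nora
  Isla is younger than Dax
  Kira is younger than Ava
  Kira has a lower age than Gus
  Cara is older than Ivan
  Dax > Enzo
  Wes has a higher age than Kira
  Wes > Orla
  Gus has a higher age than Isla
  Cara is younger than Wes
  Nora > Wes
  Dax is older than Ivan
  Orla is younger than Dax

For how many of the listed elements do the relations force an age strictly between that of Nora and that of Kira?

4

The relations place Kira below Nora. An element lies strictly between them when it is forced above Kira and also forced below Nora.
Above Kira: {Gus, Cara, Ava, Wes}. Below Nora: {Isla, Gus, Orla, Ivan, Cara, Ava, Wes}.
Intersection: {Gus, Cara, Ava, Wes} — 4.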